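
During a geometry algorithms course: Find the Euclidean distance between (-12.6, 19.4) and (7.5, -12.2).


dx=20.1, dy=-31.6
d^2 = 20.1^2 + (-31.6)^2 = 1402.57
d = sqrt(1402.57) = 37.4509

37.4509


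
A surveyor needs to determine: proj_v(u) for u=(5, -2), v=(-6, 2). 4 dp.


u.v = -34, |v| = sqrt(40) = 6.3246
Scalar projection = u.v / |v| = -34 / sqrt(40) = -5.3759

-5.3759


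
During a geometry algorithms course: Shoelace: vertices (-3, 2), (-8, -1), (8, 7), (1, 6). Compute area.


Shoelace sum: ((-3)*(-1) - (-8)*2) + ((-8)*7 - 8*(-1)) + (8*6 - 1*7) + (1*2 - (-3)*6)
= 32
Area = |32|/2 = 16

16


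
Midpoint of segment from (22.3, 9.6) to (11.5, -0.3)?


M = ((22.3+11.5)/2, (9.6+(-0.3))/2)
= (16.9, 4.65)

(16.9, 4.65)


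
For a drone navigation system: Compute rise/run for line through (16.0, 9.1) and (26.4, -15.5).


slope = (y2-y1)/(x2-x1) = ((-15.5)-9.1)/(26.4-16) = (-24.6)/10.4 = -2.3654

-2.3654


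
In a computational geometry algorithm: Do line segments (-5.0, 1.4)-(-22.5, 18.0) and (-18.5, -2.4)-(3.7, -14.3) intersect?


Cross products: d1=245.01, d2=405.28, d3=290.6, d4=130.33
d1*d2 < 0 and d3*d4 < 0? no

No, they don't intersect


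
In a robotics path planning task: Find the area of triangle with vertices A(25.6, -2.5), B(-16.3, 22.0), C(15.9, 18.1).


Area = |x_A(y_B-y_C) + x_B(y_C-y_A) + x_C(y_A-y_B)|/2
= |99.84 + (-335.78) + (-389.55)|/2
= 625.49/2 = 312.745

312.745


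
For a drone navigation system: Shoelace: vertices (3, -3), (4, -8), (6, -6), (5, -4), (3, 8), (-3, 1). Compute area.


Shoelace sum: (3*(-8) - 4*(-3)) + (4*(-6) - 6*(-8)) + (6*(-4) - 5*(-6)) + (5*8 - 3*(-4)) + (3*1 - (-3)*8) + ((-3)*(-3) - 3*1)
= 103
Area = |103|/2 = 51.5

51.5


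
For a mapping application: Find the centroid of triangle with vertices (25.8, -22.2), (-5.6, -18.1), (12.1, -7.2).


Centroid = ((x_A+x_B+x_C)/3, (y_A+y_B+y_C)/3)
= ((25.8+(-5.6)+12.1)/3, ((-22.2)+(-18.1)+(-7.2))/3)
= (10.7667, -15.8333)

(10.7667, -15.8333)


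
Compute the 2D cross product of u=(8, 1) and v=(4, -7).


u x v = u_x*v_y - u_y*v_x = 8*(-7) - 1*4
= (-56) - 4 = -60

-60


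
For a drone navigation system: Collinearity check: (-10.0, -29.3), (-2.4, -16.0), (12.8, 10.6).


Cross product: ((-2.4)-(-10))*(10.6-(-29.3)) - ((-16)-(-29.3))*(12.8-(-10))
= 0

Yes, collinear


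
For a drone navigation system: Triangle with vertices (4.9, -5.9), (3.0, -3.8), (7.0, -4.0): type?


Side lengths squared: AB^2=8.02, BC^2=16.04, CA^2=8.02
Sorted: [8.02, 8.02, 16.04]
By sides: Isosceles, By angles: Right

Isosceles, Right


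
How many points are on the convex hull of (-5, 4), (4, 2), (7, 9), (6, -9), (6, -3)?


Convex hull vertices (CCW): (-5, 4), (6, -9), (7, 9)
Count = 3

3


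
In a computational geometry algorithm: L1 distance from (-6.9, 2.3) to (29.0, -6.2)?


|(-6.9)-29| + |2.3-(-6.2)| = 35.9 + 8.5 = 44.4

44.4


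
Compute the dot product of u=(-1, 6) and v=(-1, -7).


u . v = u_x*v_x + u_y*v_y = (-1)*(-1) + 6*(-7)
= 1 + (-42) = -41

-41


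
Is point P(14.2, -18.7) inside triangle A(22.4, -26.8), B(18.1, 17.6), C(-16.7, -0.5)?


Cross products: AB x AP = 329.25, BC x BP = 1192.65, CA x CP = 101.05
All same sign? yes

Yes, inside


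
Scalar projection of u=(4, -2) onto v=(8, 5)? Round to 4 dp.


u.v = 22, |v| = sqrt(89) = 9.434
Scalar projection = u.v / |v| = 22 / sqrt(89) = 2.332

2.332


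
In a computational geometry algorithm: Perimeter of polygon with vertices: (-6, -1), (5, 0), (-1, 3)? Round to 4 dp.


Sides: (-6, -1)->(5, 0): sqrt(122) = 11.045361, (5, 0)->(-1, 3): sqrt(45) = 6.708204, (-1, 3)->(-6, -1): sqrt(41) = 6.403124
Sum = 24.156689
Perimeter = 24.1567

24.1567


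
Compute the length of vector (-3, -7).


|u| = sqrt((-3)^2 + (-7)^2) = sqrt(58) = 7.6158

7.6158


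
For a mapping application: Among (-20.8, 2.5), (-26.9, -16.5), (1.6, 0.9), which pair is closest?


d(P0,P1) = 19.9552, d(P0,P2) = 22.4571, d(P1,P2) = 33.3918
Closest: P0 and P1

Closest pair: (-20.8, 2.5) and (-26.9, -16.5), distance = 19.9552


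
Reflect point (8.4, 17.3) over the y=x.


Reflection over y=x: (x,y) -> (y,x)
(8.4, 17.3) -> (17.3, 8.4)

(17.3, 8.4)


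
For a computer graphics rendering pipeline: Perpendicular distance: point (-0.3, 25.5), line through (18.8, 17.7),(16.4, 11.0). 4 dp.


|cross product| = 146.69
|line direction| = sqrt(50.65) = 7.1169
Distance = 146.69/sqrt(50.65) = 20.6116

20.6116


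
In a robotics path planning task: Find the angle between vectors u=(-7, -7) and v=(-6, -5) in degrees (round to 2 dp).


u.v = 77, |u| = sqrt(98) = 9.8995, |v| = sqrt(61) = 7.8102
cos(theta) = u.v/(|u||v|) = 77/sqrt(5978) = 0.995893
theta = acos(0.995893) = 5.19 degrees

5.19 degrees


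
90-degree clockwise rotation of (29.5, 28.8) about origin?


90° CW: (x,y) -> (y, -x)
(29.5,28.8) -> (28.8, -29.5)

(28.8, -29.5)


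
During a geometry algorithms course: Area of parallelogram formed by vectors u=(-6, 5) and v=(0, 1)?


|u x v| = |(-6)*1 - 5*0|
= |(-6) - 0| = 6

6


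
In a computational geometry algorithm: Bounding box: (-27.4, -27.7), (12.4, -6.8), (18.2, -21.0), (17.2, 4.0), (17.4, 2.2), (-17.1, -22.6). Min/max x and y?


x range: [-27.4, 18.2]
y range: [-27.7, 4]
Bounding box: (-27.4,-27.7) to (18.2,4)

(-27.4,-27.7) to (18.2,4)


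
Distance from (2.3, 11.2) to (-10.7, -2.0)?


dx=-13, dy=-13.2
d^2 = (-13)^2 + (-13.2)^2 = 343.24
d = sqrt(343.24) = 18.5267

18.5267


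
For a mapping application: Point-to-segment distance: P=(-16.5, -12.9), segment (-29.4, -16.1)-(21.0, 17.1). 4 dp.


Project P onto AB: t = 0.2077 (clamped to [0,1])
Closest point on segment: (-18.9337, -9.2055)
Distance: 4.424

4.424


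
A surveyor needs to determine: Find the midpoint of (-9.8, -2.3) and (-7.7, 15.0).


M = (((-9.8)+(-7.7))/2, ((-2.3)+15)/2)
= (-8.75, 6.35)

(-8.75, 6.35)


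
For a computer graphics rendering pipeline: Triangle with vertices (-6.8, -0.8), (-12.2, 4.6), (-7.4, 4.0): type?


Side lengths squared: AB^2=58.32, BC^2=23.4, CA^2=23.4
Sorted: [23.4, 23.4, 58.32]
By sides: Isosceles, By angles: Obtuse

Isosceles, Obtuse


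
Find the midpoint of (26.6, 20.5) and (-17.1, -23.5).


M = ((26.6+(-17.1))/2, (20.5+(-23.5))/2)
= (4.75, -1.5)

(4.75, -1.5)


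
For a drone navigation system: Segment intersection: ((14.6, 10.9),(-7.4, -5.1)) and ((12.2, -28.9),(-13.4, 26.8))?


Cross products: d1=-1152.56, d2=482.44, d3=837.2, d4=-797.8
d1*d2 < 0 and d3*d4 < 0? yes

Yes, they intersect


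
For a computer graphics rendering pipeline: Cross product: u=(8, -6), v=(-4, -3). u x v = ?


u x v = u_x*v_y - u_y*v_x = 8*(-3) - (-6)*(-4)
= (-24) - 24 = -48

-48


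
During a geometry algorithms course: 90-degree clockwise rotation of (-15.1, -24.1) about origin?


90° CW: (x,y) -> (y, -x)
(-15.1,-24.1) -> (-24.1, 15.1)

(-24.1, 15.1)


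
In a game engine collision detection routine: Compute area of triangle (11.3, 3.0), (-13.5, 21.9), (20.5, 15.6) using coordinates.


Area = |x_A(y_B-y_C) + x_B(y_C-y_A) + x_C(y_A-y_B)|/2
= |71.19 + (-170.1) + (-387.45)|/2
= 486.36/2 = 243.18

243.18


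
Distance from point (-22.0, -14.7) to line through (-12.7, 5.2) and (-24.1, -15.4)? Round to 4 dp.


|cross product| = 35.28
|line direction| = sqrt(554.32) = 23.544
Distance = 35.28/sqrt(554.32) = 1.4985

1.4985


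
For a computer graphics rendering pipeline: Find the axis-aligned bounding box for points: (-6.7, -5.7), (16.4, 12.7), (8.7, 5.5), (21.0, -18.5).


x range: [-6.7, 21]
y range: [-18.5, 12.7]
Bounding box: (-6.7,-18.5) to (21,12.7)

(-6.7,-18.5) to (21,12.7)


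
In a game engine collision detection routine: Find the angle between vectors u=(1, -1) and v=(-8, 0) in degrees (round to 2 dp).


u.v = -8, |u| = sqrt(2) = 1.4142, |v| = sqrt(64) = 8
cos(theta) = u.v/(|u||v|) = -8/sqrt(128) = -0.707107
theta = acos(-0.707107) = 135 degrees

135 degrees


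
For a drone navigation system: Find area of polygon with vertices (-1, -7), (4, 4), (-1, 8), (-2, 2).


Shoelace sum: ((-1)*4 - 4*(-7)) + (4*8 - (-1)*4) + ((-1)*2 - (-2)*8) + ((-2)*(-7) - (-1)*2)
= 90
Area = |90|/2 = 45

45


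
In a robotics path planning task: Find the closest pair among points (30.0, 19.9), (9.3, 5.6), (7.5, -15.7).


d(P0,P1) = 25.1591, d(P0,P2) = 42.1142, d(P1,P2) = 21.3759
Closest: P1 and P2

Closest pair: (9.3, 5.6) and (7.5, -15.7), distance = 21.3759


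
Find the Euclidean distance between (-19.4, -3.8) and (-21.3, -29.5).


dx=-1.9, dy=-25.7
d^2 = (-1.9)^2 + (-25.7)^2 = 664.1
d = sqrt(664.1) = 25.7701

25.7701


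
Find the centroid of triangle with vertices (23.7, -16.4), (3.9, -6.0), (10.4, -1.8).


Centroid = ((x_A+x_B+x_C)/3, (y_A+y_B+y_C)/3)
= ((23.7+3.9+10.4)/3, ((-16.4)+(-6)+(-1.8))/3)
= (12.6667, -8.0667)

(12.6667, -8.0667)


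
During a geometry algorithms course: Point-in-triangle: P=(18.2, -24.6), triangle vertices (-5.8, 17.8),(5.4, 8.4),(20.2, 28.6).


Cross products: AB x AP = -249.28, BC x BP = -746.96, CA x CP = 1361.6
All same sign? no

No, outside


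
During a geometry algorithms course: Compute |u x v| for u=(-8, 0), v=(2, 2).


|u x v| = |(-8)*2 - 0*2|
= |(-16) - 0| = 16

16


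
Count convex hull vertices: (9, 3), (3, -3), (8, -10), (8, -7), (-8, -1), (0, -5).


Convex hull vertices (CCW): (-8, -1), (8, -10), (9, 3)
Count = 3

3


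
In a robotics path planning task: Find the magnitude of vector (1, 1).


|u| = sqrt(1^2 + 1^2) = sqrt(2) = 1.4142

1.4142


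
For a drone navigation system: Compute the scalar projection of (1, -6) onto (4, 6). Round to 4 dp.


u.v = -32, |v| = sqrt(52) = 7.2111
Scalar projection = u.v / |v| = -32 / sqrt(52) = -4.4376

-4.4376


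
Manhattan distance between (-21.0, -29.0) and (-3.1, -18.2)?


|(-21)-(-3.1)| + |(-29)-(-18.2)| = 17.9 + 10.8 = 28.7

28.7


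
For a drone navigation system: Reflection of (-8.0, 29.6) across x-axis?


Reflection over x-axis: (x,y) -> (x,-y)
(-8, 29.6) -> (-8, -29.6)

(-8, -29.6)


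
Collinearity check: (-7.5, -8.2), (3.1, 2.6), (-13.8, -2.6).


Cross product: (3.1-(-7.5))*((-2.6)-(-8.2)) - (2.6-(-8.2))*((-13.8)-(-7.5))
= 127.4

No, not collinear


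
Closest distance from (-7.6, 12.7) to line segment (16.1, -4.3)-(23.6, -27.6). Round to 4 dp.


Project P onto AB: t = 0 (clamped to [0,1])
Closest point on segment: (16.1, -4.3)
Distance: 29.1666

29.1666


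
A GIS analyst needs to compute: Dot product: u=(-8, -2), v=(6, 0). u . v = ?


u . v = u_x*v_x + u_y*v_y = (-8)*6 + (-2)*0
= (-48) + 0 = -48

-48


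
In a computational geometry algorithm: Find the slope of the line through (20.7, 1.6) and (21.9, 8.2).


slope = (y2-y1)/(x2-x1) = (8.2-1.6)/(21.9-20.7) = 6.6/1.2 = 5.5

5.5


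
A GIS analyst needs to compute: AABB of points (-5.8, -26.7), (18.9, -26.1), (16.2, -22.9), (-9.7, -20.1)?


x range: [-9.7, 18.9]
y range: [-26.7, -20.1]
Bounding box: (-9.7,-26.7) to (18.9,-20.1)

(-9.7,-26.7) to (18.9,-20.1)


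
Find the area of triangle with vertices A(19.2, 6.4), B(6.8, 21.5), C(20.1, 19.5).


Area = |x_A(y_B-y_C) + x_B(y_C-y_A) + x_C(y_A-y_B)|/2
= |38.4 + 89.08 + (-303.51)|/2
= 176.03/2 = 88.015

88.015


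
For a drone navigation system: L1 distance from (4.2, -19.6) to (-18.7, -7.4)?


|4.2-(-18.7)| + |(-19.6)-(-7.4)| = 22.9 + 12.2 = 35.1

35.1


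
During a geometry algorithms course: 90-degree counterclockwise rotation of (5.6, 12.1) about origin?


90° CCW: (x,y) -> (-y, x)
(5.6,12.1) -> (-12.1, 5.6)

(-12.1, 5.6)


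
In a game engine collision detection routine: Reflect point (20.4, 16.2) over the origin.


Reflection over origin: (x,y) -> (-x,-y)
(20.4, 16.2) -> (-20.4, -16.2)

(-20.4, -16.2)


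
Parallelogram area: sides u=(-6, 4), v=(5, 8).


|u x v| = |(-6)*8 - 4*5|
= |(-48) - 20| = 68

68


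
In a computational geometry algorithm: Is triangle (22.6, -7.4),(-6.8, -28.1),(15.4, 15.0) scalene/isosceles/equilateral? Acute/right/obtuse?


Side lengths squared: AB^2=1292.85, BC^2=2350.45, CA^2=553.6
Sorted: [553.6, 1292.85, 2350.45]
By sides: Scalene, By angles: Obtuse

Scalene, Obtuse


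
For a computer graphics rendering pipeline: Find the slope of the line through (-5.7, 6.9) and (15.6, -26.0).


slope = (y2-y1)/(x2-x1) = ((-26)-6.9)/(15.6-(-5.7)) = (-32.9)/21.3 = -1.5446

-1.5446


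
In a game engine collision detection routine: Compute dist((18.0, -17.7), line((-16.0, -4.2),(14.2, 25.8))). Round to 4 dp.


|cross product| = 1427.7
|line direction| = sqrt(1812.04) = 42.5681
Distance = 1427.7/sqrt(1812.04) = 33.5392

33.5392


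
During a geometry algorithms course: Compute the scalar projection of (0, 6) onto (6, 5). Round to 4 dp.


u.v = 30, |v| = sqrt(61) = 7.8102
Scalar projection = u.v / |v| = 30 / sqrt(61) = 3.8411

3.8411


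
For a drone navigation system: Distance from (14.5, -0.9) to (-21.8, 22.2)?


dx=-36.3, dy=23.1
d^2 = (-36.3)^2 + 23.1^2 = 1851.3
d = sqrt(1851.3) = 43.0267

43.0267


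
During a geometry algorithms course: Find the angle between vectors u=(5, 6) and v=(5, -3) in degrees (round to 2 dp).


u.v = 7, |u| = sqrt(61) = 7.8102, |v| = sqrt(34) = 5.831
cos(theta) = u.v/(|u||v|) = 7/sqrt(2074) = 0.153707
theta = acos(0.153707) = 81.16 degrees

81.16 degrees


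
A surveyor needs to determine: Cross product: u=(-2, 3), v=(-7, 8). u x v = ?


u x v = u_x*v_y - u_y*v_x = (-2)*8 - 3*(-7)
= (-16) - (-21) = 5

5


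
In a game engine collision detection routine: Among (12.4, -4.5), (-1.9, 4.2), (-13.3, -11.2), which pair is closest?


d(P0,P1) = 16.7386, d(P0,P2) = 26.559, d(P1,P2) = 19.1604
Closest: P0 and P1

Closest pair: (12.4, -4.5) and (-1.9, 4.2), distance = 16.7386


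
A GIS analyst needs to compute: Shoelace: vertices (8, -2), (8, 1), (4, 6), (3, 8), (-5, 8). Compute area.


Shoelace sum: (8*1 - 8*(-2)) + (8*6 - 4*1) + (4*8 - 3*6) + (3*8 - (-5)*8) + ((-5)*(-2) - 8*8)
= 92
Area = |92|/2 = 46

46


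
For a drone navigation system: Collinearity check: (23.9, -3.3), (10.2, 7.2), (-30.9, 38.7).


Cross product: (10.2-23.9)*(38.7-(-3.3)) - (7.2-(-3.3))*((-30.9)-23.9)
= 0

Yes, collinear


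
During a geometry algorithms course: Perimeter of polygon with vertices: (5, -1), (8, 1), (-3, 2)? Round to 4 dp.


Sides: (5, -1)->(8, 1): sqrt(13) = 3.605551, (8, 1)->(-3, 2): sqrt(122) = 11.045361, (-3, 2)->(5, -1): sqrt(73) = 8.544004
Sum = 23.194916
Perimeter = 23.1949

23.1949


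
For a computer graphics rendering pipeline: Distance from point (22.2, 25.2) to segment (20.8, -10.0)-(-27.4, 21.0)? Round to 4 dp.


Project P onto AB: t = 0.3117 (clamped to [0,1])
Closest point on segment: (5.7757, -0.3371)
Distance: 30.3628

30.3628


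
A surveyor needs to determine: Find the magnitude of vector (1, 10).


|u| = sqrt(1^2 + 10^2) = sqrt(101) = 10.0499

10.0499


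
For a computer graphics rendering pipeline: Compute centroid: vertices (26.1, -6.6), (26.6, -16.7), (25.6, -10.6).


Centroid = ((x_A+x_B+x_C)/3, (y_A+y_B+y_C)/3)
= ((26.1+26.6+25.6)/3, ((-6.6)+(-16.7)+(-10.6))/3)
= (26.1, -11.3)

(26.1, -11.3)


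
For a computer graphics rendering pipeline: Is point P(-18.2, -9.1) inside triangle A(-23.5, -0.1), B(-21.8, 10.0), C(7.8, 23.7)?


Cross products: AB x AP = -68.83, BC x BP = -614.68, CA x CP = 407.84
All same sign? no

No, outside


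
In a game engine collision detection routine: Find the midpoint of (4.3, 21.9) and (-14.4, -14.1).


M = ((4.3+(-14.4))/2, (21.9+(-14.1))/2)
= (-5.05, 3.9)

(-5.05, 3.9)


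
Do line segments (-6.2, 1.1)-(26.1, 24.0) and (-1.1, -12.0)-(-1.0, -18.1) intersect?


Cross products: d1=-29.8, d2=169.52, d3=-539.92, d4=-739.24
d1*d2 < 0 and d3*d4 < 0? no

No, they don't intersect


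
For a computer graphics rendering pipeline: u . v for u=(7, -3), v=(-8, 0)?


u . v = u_x*v_x + u_y*v_y = 7*(-8) + (-3)*0
= (-56) + 0 = -56

-56


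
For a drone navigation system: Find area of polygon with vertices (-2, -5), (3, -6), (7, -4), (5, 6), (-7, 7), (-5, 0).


Shoelace sum: ((-2)*(-6) - 3*(-5)) + (3*(-4) - 7*(-6)) + (7*6 - 5*(-4)) + (5*7 - (-7)*6) + ((-7)*0 - (-5)*7) + ((-5)*(-5) - (-2)*0)
= 256
Area = |256|/2 = 128

128


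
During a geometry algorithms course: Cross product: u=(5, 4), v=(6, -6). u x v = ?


u x v = u_x*v_y - u_y*v_x = 5*(-6) - 4*6
= (-30) - 24 = -54

-54


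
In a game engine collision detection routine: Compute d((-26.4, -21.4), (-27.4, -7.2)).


dx=-1, dy=14.2
d^2 = (-1)^2 + 14.2^2 = 202.64
d = sqrt(202.64) = 14.2352

14.2352


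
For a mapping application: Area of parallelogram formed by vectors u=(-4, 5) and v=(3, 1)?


|u x v| = |(-4)*1 - 5*3|
= |(-4) - 15| = 19

19


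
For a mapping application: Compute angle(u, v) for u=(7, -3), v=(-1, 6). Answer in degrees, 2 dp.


u.v = -25, |u| = sqrt(58) = 7.6158, |v| = sqrt(37) = 6.0828
cos(theta) = u.v/(|u||v|) = -25/sqrt(2146) = -0.539666
theta = acos(-0.539666) = 122.66 degrees

122.66 degrees


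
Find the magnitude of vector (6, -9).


|u| = sqrt(6^2 + (-9)^2) = sqrt(117) = 10.8167

10.8167


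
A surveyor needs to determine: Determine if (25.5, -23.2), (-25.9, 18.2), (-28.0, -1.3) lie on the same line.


Cross product: ((-25.9)-25.5)*((-1.3)-(-23.2)) - (18.2-(-23.2))*((-28)-25.5)
= 1089.24

No, not collinear


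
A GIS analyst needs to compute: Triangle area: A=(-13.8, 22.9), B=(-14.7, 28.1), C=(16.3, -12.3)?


Area = |x_A(y_B-y_C) + x_B(y_C-y_A) + x_C(y_A-y_B)|/2
= |(-557.52) + 517.44 + (-84.76)|/2
= 124.84/2 = 62.42

62.42


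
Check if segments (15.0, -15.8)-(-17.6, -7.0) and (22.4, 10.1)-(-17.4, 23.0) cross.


Cross products: d1=1126.28, d2=1196.58, d3=-909.46, d4=-979.76
d1*d2 < 0 and d3*d4 < 0? no

No, they don't intersect


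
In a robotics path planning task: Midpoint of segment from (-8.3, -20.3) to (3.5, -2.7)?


M = (((-8.3)+3.5)/2, ((-20.3)+(-2.7))/2)
= (-2.4, -11.5)

(-2.4, -11.5)


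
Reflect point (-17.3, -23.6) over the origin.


Reflection over origin: (x,y) -> (-x,-y)
(-17.3, -23.6) -> (17.3, 23.6)

(17.3, 23.6)


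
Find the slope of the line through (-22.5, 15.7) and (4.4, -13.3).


slope = (y2-y1)/(x2-x1) = ((-13.3)-15.7)/(4.4-(-22.5)) = (-29)/26.9 = -1.0781

-1.0781


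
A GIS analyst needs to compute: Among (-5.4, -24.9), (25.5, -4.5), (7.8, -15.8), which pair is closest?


d(P0,P1) = 37.0266, d(P0,P2) = 16.0328, d(P1,P2) = 20.9995
Closest: P0 and P2

Closest pair: (-5.4, -24.9) and (7.8, -15.8), distance = 16.0328


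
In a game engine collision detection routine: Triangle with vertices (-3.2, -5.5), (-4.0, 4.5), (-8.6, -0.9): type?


Side lengths squared: AB^2=100.64, BC^2=50.32, CA^2=50.32
Sorted: [50.32, 50.32, 100.64]
By sides: Isosceles, By angles: Right

Isosceles, Right


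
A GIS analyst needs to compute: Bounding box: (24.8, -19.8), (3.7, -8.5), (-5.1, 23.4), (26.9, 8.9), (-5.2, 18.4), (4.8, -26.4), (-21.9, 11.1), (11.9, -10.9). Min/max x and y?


x range: [-21.9, 26.9]
y range: [-26.4, 23.4]
Bounding box: (-21.9,-26.4) to (26.9,23.4)

(-21.9,-26.4) to (26.9,23.4)


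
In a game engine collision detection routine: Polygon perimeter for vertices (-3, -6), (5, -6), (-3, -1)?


Sides: (-3, -6)->(5, -6): sqrt(64) = 8, (5, -6)->(-3, -1): sqrt(89) = 9.433981, (-3, -1)->(-3, -6): sqrt(25) = 5
Sum = 22.433981
Perimeter = 22.434

22.434


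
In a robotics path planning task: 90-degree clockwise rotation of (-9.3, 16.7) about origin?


90° CW: (x,y) -> (y, -x)
(-9.3,16.7) -> (16.7, 9.3)

(16.7, 9.3)


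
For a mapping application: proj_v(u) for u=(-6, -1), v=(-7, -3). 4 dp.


u.v = 45, |v| = sqrt(58) = 7.6158
Scalar projection = u.v / |v| = 45 / sqrt(58) = 5.9088

5.9088


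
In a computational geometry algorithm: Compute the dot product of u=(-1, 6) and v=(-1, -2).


u . v = u_x*v_x + u_y*v_y = (-1)*(-1) + 6*(-2)
= 1 + (-12) = -11

-11


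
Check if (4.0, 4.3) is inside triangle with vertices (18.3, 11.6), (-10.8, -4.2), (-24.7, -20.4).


Cross products: AB x AP = -13.51, BC x BP = 121.61, CA x CP = 143.7
All same sign? no

No, outside


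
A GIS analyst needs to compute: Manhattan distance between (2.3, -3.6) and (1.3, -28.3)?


|2.3-1.3| + |(-3.6)-(-28.3)| = 1 + 24.7 = 25.7

25.7


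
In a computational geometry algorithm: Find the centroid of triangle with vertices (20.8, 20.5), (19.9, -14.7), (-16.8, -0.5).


Centroid = ((x_A+x_B+x_C)/3, (y_A+y_B+y_C)/3)
= ((20.8+19.9+(-16.8))/3, (20.5+(-14.7)+(-0.5))/3)
= (7.9667, 1.7667)

(7.9667, 1.7667)


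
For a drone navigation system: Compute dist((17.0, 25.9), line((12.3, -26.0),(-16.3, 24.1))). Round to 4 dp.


|cross product| = 1719.81
|line direction| = sqrt(3327.97) = 57.6886
Distance = 1719.81/sqrt(3327.97) = 29.812

29.812


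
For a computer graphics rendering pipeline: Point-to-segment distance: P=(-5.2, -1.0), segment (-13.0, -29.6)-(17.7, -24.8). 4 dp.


Project P onto AB: t = 0.3902 (clamped to [0,1])
Closest point on segment: (-1.0212, -27.7271)
Distance: 27.0518

27.0518


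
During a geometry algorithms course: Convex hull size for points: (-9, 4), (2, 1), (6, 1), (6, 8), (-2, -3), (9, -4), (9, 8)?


Convex hull vertices (CCW): (-9, 4), (-2, -3), (9, -4), (9, 8), (6, 8)
Count = 5

5


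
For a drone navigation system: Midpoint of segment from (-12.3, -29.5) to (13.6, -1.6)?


M = (((-12.3)+13.6)/2, ((-29.5)+(-1.6))/2)
= (0.65, -15.55)

(0.65, -15.55)


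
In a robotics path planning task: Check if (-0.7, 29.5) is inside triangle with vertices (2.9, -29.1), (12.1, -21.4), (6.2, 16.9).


Cross products: AB x AP = 566.84, BC x BP = 189.93, CA x CP = -358.98
All same sign? no

No, outside


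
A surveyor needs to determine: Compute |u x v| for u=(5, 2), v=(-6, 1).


|u x v| = |5*1 - 2*(-6)|
= |5 - (-12)| = 17

17


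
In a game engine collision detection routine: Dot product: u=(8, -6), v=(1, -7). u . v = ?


u . v = u_x*v_x + u_y*v_y = 8*1 + (-6)*(-7)
= 8 + 42 = 50

50


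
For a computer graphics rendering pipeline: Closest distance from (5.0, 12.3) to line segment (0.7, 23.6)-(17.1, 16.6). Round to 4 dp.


Project P onto AB: t = 0.4706 (clamped to [0,1])
Closest point on segment: (8.4172, 20.3061)
Distance: 8.7049

8.7049


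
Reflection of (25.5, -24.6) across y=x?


Reflection over y=x: (x,y) -> (y,x)
(25.5, -24.6) -> (-24.6, 25.5)

(-24.6, 25.5)


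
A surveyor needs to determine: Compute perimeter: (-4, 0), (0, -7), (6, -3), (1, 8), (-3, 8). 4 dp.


Sides: (-4, 0)->(0, -7): sqrt(65) = 8.062258, (0, -7)->(6, -3): sqrt(52) = 7.211103, (6, -3)->(1, 8): sqrt(146) = 12.083046, (1, 8)->(-3, 8): sqrt(16) = 4, (-3, 8)->(-4, 0): sqrt(65) = 8.062258
Sum = 39.418665
Perimeter = 39.4187

39.4187


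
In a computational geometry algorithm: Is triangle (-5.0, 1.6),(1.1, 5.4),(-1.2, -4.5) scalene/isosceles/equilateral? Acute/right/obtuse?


Side lengths squared: AB^2=51.65, BC^2=103.3, CA^2=51.65
Sorted: [51.65, 51.65, 103.3]
By sides: Isosceles, By angles: Right

Isosceles, Right


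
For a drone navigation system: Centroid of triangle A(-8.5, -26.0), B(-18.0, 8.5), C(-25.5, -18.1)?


Centroid = ((x_A+x_B+x_C)/3, (y_A+y_B+y_C)/3)
= (((-8.5)+(-18)+(-25.5))/3, ((-26)+8.5+(-18.1))/3)
= (-17.3333, -11.8667)

(-17.3333, -11.8667)


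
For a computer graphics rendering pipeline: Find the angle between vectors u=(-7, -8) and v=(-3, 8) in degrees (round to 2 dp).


u.v = -43, |u| = sqrt(113) = 10.6301, |v| = sqrt(73) = 8.544
cos(theta) = u.v/(|u||v|) = -43/sqrt(8249) = -0.473443
theta = acos(-0.473443) = 118.26 degrees

118.26 degrees


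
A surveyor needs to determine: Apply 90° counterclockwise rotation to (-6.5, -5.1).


90° CCW: (x,y) -> (-y, x)
(-6.5,-5.1) -> (5.1, -6.5)

(5.1, -6.5)


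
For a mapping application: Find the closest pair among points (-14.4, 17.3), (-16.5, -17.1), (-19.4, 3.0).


d(P0,P1) = 34.464, d(P0,P2) = 15.1489, d(P1,P2) = 20.3081
Closest: P0 and P2

Closest pair: (-14.4, 17.3) and (-19.4, 3.0), distance = 15.1489


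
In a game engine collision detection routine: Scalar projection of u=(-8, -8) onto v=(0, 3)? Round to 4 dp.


u.v = -24, |v| = sqrt(9) = 3
Scalar projection = u.v / |v| = -24 / sqrt(9) = -8

-8


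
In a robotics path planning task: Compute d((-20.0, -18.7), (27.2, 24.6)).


dx=47.2, dy=43.3
d^2 = 47.2^2 + 43.3^2 = 4102.73
d = sqrt(4102.73) = 64.0526

64.0526


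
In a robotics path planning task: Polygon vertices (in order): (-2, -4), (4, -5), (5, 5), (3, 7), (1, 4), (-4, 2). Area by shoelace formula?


Shoelace sum: ((-2)*(-5) - 4*(-4)) + (4*5 - 5*(-5)) + (5*7 - 3*5) + (3*4 - 1*7) + (1*2 - (-4)*4) + ((-4)*(-4) - (-2)*2)
= 134
Area = |134|/2 = 67

67


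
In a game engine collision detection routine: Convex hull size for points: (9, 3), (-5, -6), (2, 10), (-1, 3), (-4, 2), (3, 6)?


Convex hull vertices (CCW): (-5, -6), (9, 3), (2, 10), (-4, 2)
Count = 4

4


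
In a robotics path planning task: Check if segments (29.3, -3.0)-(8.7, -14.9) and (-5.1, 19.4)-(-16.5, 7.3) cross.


Cross products: d1=671.6, d2=558, d3=-870.8, d4=-757.2
d1*d2 < 0 and d3*d4 < 0? no

No, they don't intersect


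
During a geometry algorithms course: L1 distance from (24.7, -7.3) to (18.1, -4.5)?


|24.7-18.1| + |(-7.3)-(-4.5)| = 6.6 + 2.8 = 9.4

9.4


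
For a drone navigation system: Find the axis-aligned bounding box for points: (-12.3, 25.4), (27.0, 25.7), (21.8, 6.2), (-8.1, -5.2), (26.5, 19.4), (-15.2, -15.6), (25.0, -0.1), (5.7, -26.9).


x range: [-15.2, 27]
y range: [-26.9, 25.7]
Bounding box: (-15.2,-26.9) to (27,25.7)

(-15.2,-26.9) to (27,25.7)


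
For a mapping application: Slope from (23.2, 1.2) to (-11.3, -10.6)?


slope = (y2-y1)/(x2-x1) = ((-10.6)-1.2)/((-11.3)-23.2) = (-11.8)/(-34.5) = 0.342

0.342


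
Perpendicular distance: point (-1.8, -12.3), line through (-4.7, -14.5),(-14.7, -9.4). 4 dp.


|cross product| = 36.79
|line direction| = sqrt(126.01) = 11.2254
Distance = 36.79/sqrt(126.01) = 3.2774

3.2774


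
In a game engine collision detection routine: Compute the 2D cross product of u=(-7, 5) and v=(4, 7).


u x v = u_x*v_y - u_y*v_x = (-7)*7 - 5*4
= (-49) - 20 = -69

-69


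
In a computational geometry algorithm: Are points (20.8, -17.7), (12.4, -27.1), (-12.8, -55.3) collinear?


Cross product: (12.4-20.8)*((-55.3)-(-17.7)) - ((-27.1)-(-17.7))*((-12.8)-20.8)
= 0

Yes, collinear


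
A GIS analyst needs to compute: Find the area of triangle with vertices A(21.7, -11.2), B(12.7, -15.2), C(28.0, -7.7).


Area = |x_A(y_B-y_C) + x_B(y_C-y_A) + x_C(y_A-y_B)|/2
= |(-162.75) + 44.45 + 112|/2
= 6.3/2 = 3.15

3.15


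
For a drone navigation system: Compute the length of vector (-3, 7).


|u| = sqrt((-3)^2 + 7^2) = sqrt(58) = 7.6158

7.6158


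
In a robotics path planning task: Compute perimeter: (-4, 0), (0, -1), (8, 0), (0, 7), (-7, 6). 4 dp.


Sides: (-4, 0)->(0, -1): sqrt(17) = 4.123106, (0, -1)->(8, 0): sqrt(65) = 8.062258, (8, 0)->(0, 7): sqrt(113) = 10.630146, (0, 7)->(-7, 6): sqrt(50) = 7.071068, (-7, 6)->(-4, 0): sqrt(45) = 6.708204
Sum = 36.594782
Perimeter = 36.5948

36.5948


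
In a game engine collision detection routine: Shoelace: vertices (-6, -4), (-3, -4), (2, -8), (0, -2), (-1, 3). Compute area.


Shoelace sum: ((-6)*(-4) - (-3)*(-4)) + ((-3)*(-8) - 2*(-4)) + (2*(-2) - 0*(-8)) + (0*3 - (-1)*(-2)) + ((-1)*(-4) - (-6)*3)
= 60
Area = |60|/2 = 30

30


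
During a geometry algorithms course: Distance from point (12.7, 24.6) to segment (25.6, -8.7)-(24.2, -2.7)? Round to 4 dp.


Project P onto AB: t = 1 (clamped to [0,1])
Closest point on segment: (24.2, -2.7)
Distance: 29.6233

29.6233


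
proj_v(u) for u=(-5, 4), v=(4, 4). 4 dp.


u.v = -4, |v| = sqrt(32) = 5.6569
Scalar projection = u.v / |v| = -4 / sqrt(32) = -0.7071

-0.7071


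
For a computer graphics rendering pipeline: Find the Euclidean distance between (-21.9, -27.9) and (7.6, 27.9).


dx=29.5, dy=55.8
d^2 = 29.5^2 + 55.8^2 = 3983.89
d = sqrt(3983.89) = 63.1181

63.1181


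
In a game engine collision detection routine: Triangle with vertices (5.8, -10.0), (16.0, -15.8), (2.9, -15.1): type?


Side lengths squared: AB^2=137.68, BC^2=172.1, CA^2=34.42
Sorted: [34.42, 137.68, 172.1]
By sides: Scalene, By angles: Right

Scalene, Right


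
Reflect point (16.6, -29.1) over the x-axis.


Reflection over x-axis: (x,y) -> (x,-y)
(16.6, -29.1) -> (16.6, 29.1)

(16.6, 29.1)


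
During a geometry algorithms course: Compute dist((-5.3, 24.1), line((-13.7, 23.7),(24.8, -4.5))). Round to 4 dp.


|cross product| = 252.28
|line direction| = sqrt(2277.49) = 47.7231
Distance = 252.28/sqrt(2277.49) = 5.2863

5.2863


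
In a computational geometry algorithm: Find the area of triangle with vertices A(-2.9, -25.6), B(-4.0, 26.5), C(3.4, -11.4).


Area = |x_A(y_B-y_C) + x_B(y_C-y_A) + x_C(y_A-y_B)|/2
= |(-109.91) + (-56.8) + (-177.14)|/2
= 343.85/2 = 171.925

171.925


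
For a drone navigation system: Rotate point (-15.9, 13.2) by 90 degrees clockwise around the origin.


90° CW: (x,y) -> (y, -x)
(-15.9,13.2) -> (13.2, 15.9)

(13.2, 15.9)


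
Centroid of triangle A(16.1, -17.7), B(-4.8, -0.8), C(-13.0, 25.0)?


Centroid = ((x_A+x_B+x_C)/3, (y_A+y_B+y_C)/3)
= ((16.1+(-4.8)+(-13))/3, ((-17.7)+(-0.8)+25)/3)
= (-0.5667, 2.1667)

(-0.5667, 2.1667)


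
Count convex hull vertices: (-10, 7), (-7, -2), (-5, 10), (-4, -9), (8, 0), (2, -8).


Convex hull vertices (CCW): (-10, 7), (-7, -2), (-4, -9), (2, -8), (8, 0), (-5, 10)
Count = 6

6


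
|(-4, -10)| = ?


|u| = sqrt((-4)^2 + (-10)^2) = sqrt(116) = 10.7703

10.7703


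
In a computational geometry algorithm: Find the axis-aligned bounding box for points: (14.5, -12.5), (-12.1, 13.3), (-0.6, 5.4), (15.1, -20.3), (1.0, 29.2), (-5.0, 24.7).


x range: [-12.1, 15.1]
y range: [-20.3, 29.2]
Bounding box: (-12.1,-20.3) to (15.1,29.2)

(-12.1,-20.3) to (15.1,29.2)


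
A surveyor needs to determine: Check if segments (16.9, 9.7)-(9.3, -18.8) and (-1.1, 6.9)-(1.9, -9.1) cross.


Cross products: d1=296.4, d2=89.3, d3=-491.72, d4=-284.62
d1*d2 < 0 and d3*d4 < 0? no

No, they don't intersect


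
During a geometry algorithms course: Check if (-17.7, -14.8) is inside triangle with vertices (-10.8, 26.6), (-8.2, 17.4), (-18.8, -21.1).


Cross products: AB x AP = -171.12, BC x BP = -24.43, CA x CP = -2.07
All same sign? yes

Yes, inside


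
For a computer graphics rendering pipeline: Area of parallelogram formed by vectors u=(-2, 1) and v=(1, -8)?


|u x v| = |(-2)*(-8) - 1*1|
= |16 - 1| = 15

15


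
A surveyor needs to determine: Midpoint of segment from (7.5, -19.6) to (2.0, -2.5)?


M = ((7.5+2)/2, ((-19.6)+(-2.5))/2)
= (4.75, -11.05)

(4.75, -11.05)


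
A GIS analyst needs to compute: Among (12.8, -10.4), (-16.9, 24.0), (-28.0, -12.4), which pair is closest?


d(P0,P1) = 45.4472, d(P0,P2) = 40.849, d(P1,P2) = 38.0548
Closest: P1 and P2

Closest pair: (-16.9, 24.0) and (-28.0, -12.4), distance = 38.0548


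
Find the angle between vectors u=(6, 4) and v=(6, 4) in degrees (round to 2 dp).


u.v = 52, |u| = sqrt(52) = 7.2111, |v| = sqrt(52) = 7.2111
cos(theta) = u.v/(|u||v|) = 52/sqrt(2704) = 1
theta = acos(1) = 0 degrees

0 degrees


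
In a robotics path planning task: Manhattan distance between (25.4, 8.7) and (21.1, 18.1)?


|25.4-21.1| + |8.7-18.1| = 4.3 + 9.4 = 13.7

13.7


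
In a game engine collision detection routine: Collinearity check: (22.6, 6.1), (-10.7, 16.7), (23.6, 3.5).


Cross product: ((-10.7)-22.6)*(3.5-6.1) - (16.7-6.1)*(23.6-22.6)
= 75.98

No, not collinear


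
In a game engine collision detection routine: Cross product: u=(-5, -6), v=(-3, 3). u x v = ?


u x v = u_x*v_y - u_y*v_x = (-5)*3 - (-6)*(-3)
= (-15) - 18 = -33

-33


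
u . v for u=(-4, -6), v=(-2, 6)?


u . v = u_x*v_x + u_y*v_y = (-4)*(-2) + (-6)*6
= 8 + (-36) = -28

-28


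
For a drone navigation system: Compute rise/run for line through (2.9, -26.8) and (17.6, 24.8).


slope = (y2-y1)/(x2-x1) = (24.8-(-26.8))/(17.6-2.9) = 51.6/14.7 = 3.5102

3.5102


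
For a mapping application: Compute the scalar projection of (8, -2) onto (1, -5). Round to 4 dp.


u.v = 18, |v| = sqrt(26) = 5.099
Scalar projection = u.v / |v| = 18 / sqrt(26) = 3.5301

3.5301


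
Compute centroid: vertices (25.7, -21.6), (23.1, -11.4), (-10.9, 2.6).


Centroid = ((x_A+x_B+x_C)/3, (y_A+y_B+y_C)/3)
= ((25.7+23.1+(-10.9))/3, ((-21.6)+(-11.4)+2.6)/3)
= (12.6333, -10.1333)

(12.6333, -10.1333)


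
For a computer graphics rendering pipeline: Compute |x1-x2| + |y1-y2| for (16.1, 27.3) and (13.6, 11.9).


|16.1-13.6| + |27.3-11.9| = 2.5 + 15.4 = 17.9

17.9


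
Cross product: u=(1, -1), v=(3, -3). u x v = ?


u x v = u_x*v_y - u_y*v_x = 1*(-3) - (-1)*3
= (-3) - (-3) = 0

0


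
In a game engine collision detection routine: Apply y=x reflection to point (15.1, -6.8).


Reflection over y=x: (x,y) -> (y,x)
(15.1, -6.8) -> (-6.8, 15.1)

(-6.8, 15.1)


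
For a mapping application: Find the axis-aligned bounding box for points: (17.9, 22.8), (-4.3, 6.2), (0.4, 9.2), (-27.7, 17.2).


x range: [-27.7, 17.9]
y range: [6.2, 22.8]
Bounding box: (-27.7,6.2) to (17.9,22.8)

(-27.7,6.2) to (17.9,22.8)


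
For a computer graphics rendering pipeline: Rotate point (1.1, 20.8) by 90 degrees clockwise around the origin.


90° CW: (x,y) -> (y, -x)
(1.1,20.8) -> (20.8, -1.1)

(20.8, -1.1)


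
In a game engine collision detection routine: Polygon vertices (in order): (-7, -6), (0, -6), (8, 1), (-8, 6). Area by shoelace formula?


Shoelace sum: ((-7)*(-6) - 0*(-6)) + (0*1 - 8*(-6)) + (8*6 - (-8)*1) + ((-8)*(-6) - (-7)*6)
= 236
Area = |236|/2 = 118

118


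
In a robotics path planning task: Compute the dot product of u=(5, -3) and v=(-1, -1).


u . v = u_x*v_x + u_y*v_y = 5*(-1) + (-3)*(-1)
= (-5) + 3 = -2

-2


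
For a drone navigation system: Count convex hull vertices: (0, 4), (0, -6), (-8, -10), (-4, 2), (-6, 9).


Convex hull vertices (CCW): (-8, -10), (0, -6), (0, 4), (-6, 9)
Count = 4

4


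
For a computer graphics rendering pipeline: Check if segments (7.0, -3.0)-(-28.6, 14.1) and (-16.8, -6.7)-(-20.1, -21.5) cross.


Cross products: d1=340.03, d2=-243.28, d3=538.7, d4=1122.01
d1*d2 < 0 and d3*d4 < 0? no

No, they don't intersect


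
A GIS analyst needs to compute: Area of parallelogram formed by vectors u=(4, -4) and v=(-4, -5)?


|u x v| = |4*(-5) - (-4)*(-4)|
= |(-20) - 16| = 36

36


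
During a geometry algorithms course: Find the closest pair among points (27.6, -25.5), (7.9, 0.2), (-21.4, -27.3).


d(P0,P1) = 32.3818, d(P0,P2) = 49.0331, d(P1,P2) = 40.1838
Closest: P0 and P1

Closest pair: (27.6, -25.5) and (7.9, 0.2), distance = 32.3818


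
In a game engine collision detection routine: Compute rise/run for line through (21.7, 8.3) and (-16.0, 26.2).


slope = (y2-y1)/(x2-x1) = (26.2-8.3)/((-16)-21.7) = 17.9/(-37.7) = -0.4748

-0.4748


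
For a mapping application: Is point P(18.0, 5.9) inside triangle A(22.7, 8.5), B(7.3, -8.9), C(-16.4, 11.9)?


Cross products: AB x AP = -41.74, BC x BP = -573.32, CA x CP = -117.64
All same sign? yes

Yes, inside


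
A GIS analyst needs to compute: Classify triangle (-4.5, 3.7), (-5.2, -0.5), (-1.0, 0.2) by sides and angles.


Side lengths squared: AB^2=18.13, BC^2=18.13, CA^2=24.5
Sorted: [18.13, 18.13, 24.5]
By sides: Isosceles, By angles: Acute

Isosceles, Acute


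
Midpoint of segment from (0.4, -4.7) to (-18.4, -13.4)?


M = ((0.4+(-18.4))/2, ((-4.7)+(-13.4))/2)
= (-9, -9.05)

(-9, -9.05)


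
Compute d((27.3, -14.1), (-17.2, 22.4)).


dx=-44.5, dy=36.5
d^2 = (-44.5)^2 + 36.5^2 = 3312.5
d = sqrt(3312.5) = 57.5543

57.5543


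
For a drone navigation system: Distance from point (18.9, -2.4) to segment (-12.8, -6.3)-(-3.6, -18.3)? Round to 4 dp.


Project P onto AB: t = 1 (clamped to [0,1])
Closest point on segment: (-3.6, -18.3)
Distance: 27.551

27.551


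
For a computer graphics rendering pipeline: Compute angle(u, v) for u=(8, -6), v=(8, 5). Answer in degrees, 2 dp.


u.v = 34, |u| = sqrt(100) = 10, |v| = sqrt(89) = 9.434
cos(theta) = u.v/(|u||v|) = 34/sqrt(8900) = 0.360399
theta = acos(0.360399) = 68.88 degrees

68.88 degrees


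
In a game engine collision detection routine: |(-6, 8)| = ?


|u| = sqrt((-6)^2 + 8^2) = sqrt(100) = 10

10


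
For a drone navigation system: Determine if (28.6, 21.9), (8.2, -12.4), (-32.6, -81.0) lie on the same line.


Cross product: (8.2-28.6)*((-81)-21.9) - ((-12.4)-21.9)*((-32.6)-28.6)
= 0

Yes, collinear


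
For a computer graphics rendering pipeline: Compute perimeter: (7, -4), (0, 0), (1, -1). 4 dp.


Sides: (7, -4)->(0, 0): sqrt(65) = 8.062258, (0, 0)->(1, -1): sqrt(2) = 1.414214, (1, -1)->(7, -4): sqrt(45) = 6.708204
Sum = 16.184676
Perimeter = 16.1847

16.1847


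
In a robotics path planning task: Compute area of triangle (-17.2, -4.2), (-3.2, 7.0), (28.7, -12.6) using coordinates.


Area = |x_A(y_B-y_C) + x_B(y_C-y_A) + x_C(y_A-y_B)|/2
= |(-337.12) + 26.88 + (-321.44)|/2
= 631.68/2 = 315.84

315.84


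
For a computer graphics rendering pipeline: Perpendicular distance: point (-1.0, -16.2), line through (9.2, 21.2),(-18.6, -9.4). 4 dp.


|cross product| = 727.6
|line direction| = sqrt(1709.2) = 41.3425
Distance = 727.6/sqrt(1709.2) = 17.5993

17.5993


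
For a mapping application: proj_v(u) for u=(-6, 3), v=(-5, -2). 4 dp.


u.v = 24, |v| = sqrt(29) = 5.3852
Scalar projection = u.v / |v| = 24 / sqrt(29) = 4.4567

4.4567


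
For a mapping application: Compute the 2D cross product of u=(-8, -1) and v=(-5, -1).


u x v = u_x*v_y - u_y*v_x = (-8)*(-1) - (-1)*(-5)
= 8 - 5 = 3

3


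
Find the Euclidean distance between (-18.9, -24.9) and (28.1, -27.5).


dx=47, dy=-2.6
d^2 = 47^2 + (-2.6)^2 = 2215.76
d = sqrt(2215.76) = 47.0719

47.0719


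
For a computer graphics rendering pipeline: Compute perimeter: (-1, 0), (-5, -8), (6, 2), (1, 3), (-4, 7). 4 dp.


Sides: (-1, 0)->(-5, -8): sqrt(80) = 8.944272, (-5, -8)->(6, 2): sqrt(221) = 14.866069, (6, 2)->(1, 3): sqrt(26) = 5.09902, (1, 3)->(-4, 7): sqrt(41) = 6.403124, (-4, 7)->(-1, 0): sqrt(58) = 7.615773
Sum = 42.928258
Perimeter = 42.9283

42.9283


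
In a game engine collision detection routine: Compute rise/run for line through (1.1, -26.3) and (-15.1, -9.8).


slope = (y2-y1)/(x2-x1) = ((-9.8)-(-26.3))/((-15.1)-1.1) = 16.5/(-16.2) = -1.0185

-1.0185


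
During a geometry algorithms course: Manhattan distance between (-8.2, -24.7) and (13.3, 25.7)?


|(-8.2)-13.3| + |(-24.7)-25.7| = 21.5 + 50.4 = 71.9

71.9


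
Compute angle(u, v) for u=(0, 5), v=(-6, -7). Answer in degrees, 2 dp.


u.v = -35, |u| = sqrt(25) = 5, |v| = sqrt(85) = 9.2195
cos(theta) = u.v/(|u||v|) = -35/sqrt(2125) = -0.759257
theta = acos(-0.759257) = 139.4 degrees

139.4 degrees


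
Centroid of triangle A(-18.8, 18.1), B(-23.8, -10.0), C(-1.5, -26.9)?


Centroid = ((x_A+x_B+x_C)/3, (y_A+y_B+y_C)/3)
= (((-18.8)+(-23.8)+(-1.5))/3, (18.1+(-10)+(-26.9))/3)
= (-14.7, -6.2667)

(-14.7, -6.2667)


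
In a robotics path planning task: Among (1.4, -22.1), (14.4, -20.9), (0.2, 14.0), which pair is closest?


d(P0,P1) = 13.0553, d(P0,P2) = 36.1199, d(P1,P2) = 37.6782
Closest: P0 and P1

Closest pair: (1.4, -22.1) and (14.4, -20.9), distance = 13.0553


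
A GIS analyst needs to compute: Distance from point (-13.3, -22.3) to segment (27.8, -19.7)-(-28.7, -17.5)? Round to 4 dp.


Project P onto AB: t = 0.7245 (clamped to [0,1])
Closest point on segment: (-13.1367, -18.106)
Distance: 4.1972

4.1972
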